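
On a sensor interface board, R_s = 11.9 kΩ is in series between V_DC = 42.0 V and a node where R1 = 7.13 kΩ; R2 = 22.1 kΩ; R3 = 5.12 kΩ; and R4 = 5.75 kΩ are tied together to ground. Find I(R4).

Combine the parallel branches: R_p = (1/7.13 + 1/22.1 + 1/5.12 + 1/5.75)⁻¹ = 1.803 kΩ.
V_A by voltage divider: V_A = 42.0 × 1.803/(11.9 + 1.803) = 5.525 V.
Branch current I = V_A/R4 = 5.525/5.75 = 0.9609 mA.
(Equivalently: I_total = 3.065 mA, then current-divider fraction G_k/ΣG = 0.3135.)

I ≈ 0.961 mA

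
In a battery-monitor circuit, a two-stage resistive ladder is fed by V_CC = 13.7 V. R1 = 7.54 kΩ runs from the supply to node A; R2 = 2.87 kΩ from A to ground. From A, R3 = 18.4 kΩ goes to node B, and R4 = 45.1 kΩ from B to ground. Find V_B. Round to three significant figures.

V_B ≈ 2.60 V

The second stage (R3 + R4 = 63.50 kΩ) loads node A in parallel with R2.
R2 ‖ (R3+R4) = 2.746 kΩ.
So V_A = 13.7 × 0.2670 = 3.657 V.
V_B = V_A × 0.7102 = 2.598 V.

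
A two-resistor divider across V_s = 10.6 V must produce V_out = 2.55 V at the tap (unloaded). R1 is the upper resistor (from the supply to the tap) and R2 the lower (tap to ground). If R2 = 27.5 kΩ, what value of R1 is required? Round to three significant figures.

R1 ≈ 86.8 kΩ

The divider ratio is R2/(R1+R2) = 2.55/10.6 = 0.2406.
Rearranging, R1 = R2·(1−k)/k = 27.5 × 3.157 = 86.81 kΩ.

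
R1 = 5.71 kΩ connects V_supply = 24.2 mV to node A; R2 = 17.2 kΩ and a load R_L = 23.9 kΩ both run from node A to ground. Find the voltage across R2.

V_out ≈ 15.4 mV

The load sits in parallel with R2, giving an effective lower resistance R2' = R2·R_L/(R2+R_L) = 10.00 kΩ.
Voltage divider with the loaded lower leg: V_out = 24.2 × 10.00/(5.71 + 10.00) = 24.2 × 0.6366 = 15.41 mV.
(Unloaded it would be 18.2 mV; the load pulls it down.)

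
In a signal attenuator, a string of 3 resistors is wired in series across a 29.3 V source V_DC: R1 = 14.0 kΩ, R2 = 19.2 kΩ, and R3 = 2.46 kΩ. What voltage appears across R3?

V ≈ 2.02 V

Total series resistance ΣR = 14.0 + 19.2 + 2.46 = 35.66 kΩ.
Voltage divider: V = V_DC · (2.460 / 35.66) = 29.3 × 0.06898 = 2.021 V.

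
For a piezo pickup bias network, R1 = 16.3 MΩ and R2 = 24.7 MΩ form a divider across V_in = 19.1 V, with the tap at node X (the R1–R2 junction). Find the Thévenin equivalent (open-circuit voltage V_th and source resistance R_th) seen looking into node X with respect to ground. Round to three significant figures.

V_th is the unloaded tap voltage: V_in · R2/(R1+R2) = 19.1 × 0.6024 = 11.51 V.
With V_in suppressed (replaced by a short), R_th = R1 ‖ R2 = (16.30 × 24.7)/(16.30 + 24.7) = 9.820 MΩ.

V_th ≈ 11.5 V, R_th ≈ 9.82 MΩ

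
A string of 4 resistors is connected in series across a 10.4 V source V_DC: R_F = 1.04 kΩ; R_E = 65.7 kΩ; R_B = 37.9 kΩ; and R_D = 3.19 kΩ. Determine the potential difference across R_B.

V ≈ 3.66 V

Series total: ΣR = 1.04 + 65.7 + 37.9 + 3.19 = 107.8 kΩ.
V = V_DC · R/ΣR = 10.4 × 0.3515 = 3.655 V.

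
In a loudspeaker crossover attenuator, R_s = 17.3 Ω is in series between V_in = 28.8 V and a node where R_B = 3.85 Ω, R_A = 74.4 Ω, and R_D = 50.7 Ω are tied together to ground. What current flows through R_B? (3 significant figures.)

I ≈ 1.23 A

Equivalent of the parallel group: R_p = 3.414 Ω.
V_A = 28.8 × 3.414/20.71 = 4.747 V.
Branch current I = V_A/R_B = 4.747/3.85 = 1.233 A.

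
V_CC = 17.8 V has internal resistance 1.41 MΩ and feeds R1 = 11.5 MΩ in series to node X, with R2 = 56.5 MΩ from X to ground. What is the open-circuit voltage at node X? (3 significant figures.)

R1' = 1.41 + 11.5 = 12.91 MΩ (source resistance + R1).
Open-circuit (no load on X): V_th = V_CC · R2/(R1' + R2) = 17.8 × 56.5/(12.91 + 56.5) = 14.49 V.

V_th ≈ 14.5 V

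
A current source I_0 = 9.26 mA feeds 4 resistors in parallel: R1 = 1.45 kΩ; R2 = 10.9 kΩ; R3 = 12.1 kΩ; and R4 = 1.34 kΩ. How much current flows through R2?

ΣG = 1/1.45 + 1/10.9 + 1/12.1 + 1/1.34 = 1.610.
R2 takes the fraction G_k/ΣG = 0.09174/1.610 = 0.05697, so I = 9.26 × 0.05697 = 0.5276 mA.

I ≈ 0.528 mA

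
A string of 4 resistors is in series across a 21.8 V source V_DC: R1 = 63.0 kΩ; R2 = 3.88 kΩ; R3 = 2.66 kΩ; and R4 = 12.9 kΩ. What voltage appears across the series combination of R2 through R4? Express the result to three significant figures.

V ≈ 5.14 V

Series total: ΣR = 63.0 + 3.88 + 2.66 + 12.9 = 82.44 kΩ.
R_{R2..R4} = 3.88 + 2.66 + 12.9 = 19.44 kΩ.
By the voltage-divider rule, V = 21.8 × 19.44/82.44 = 5.141 V.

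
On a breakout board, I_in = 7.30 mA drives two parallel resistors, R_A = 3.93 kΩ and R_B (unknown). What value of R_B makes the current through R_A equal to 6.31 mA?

In a two-way split, I_A/I_in = R_B/(R_A + R_B).
6.31/7.30 = R_B/(R_A + R_B) → R_B = R_A · (0.8644)/(1 − 0.8644) = 3.93 × 6.374 = 25.05 kΩ.

R_B ≈ 25.0 kΩ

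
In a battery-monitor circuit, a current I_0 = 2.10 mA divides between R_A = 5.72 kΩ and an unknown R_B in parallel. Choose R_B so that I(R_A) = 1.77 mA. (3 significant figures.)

R_B ≈ 30.7 kΩ

Two-branch current divider: I_A = I_0 · R_B/(R_A + R_B).
With f = 0.8429, R_B = R_A · f/(1−f) = 5.72 × 5.364 = 30.68 kΩ.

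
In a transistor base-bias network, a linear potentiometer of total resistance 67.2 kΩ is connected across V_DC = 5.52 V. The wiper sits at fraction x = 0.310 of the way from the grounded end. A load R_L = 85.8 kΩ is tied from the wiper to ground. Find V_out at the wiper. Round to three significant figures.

Split the track: R_lower = x·R_p = 20.83 kΩ, R_upper = (1−x)·R_p = 46.37 kΩ.
R_L loads the lower segment: effective lower R = 16.76 kΩ.
Loaded-divider output: V_out = 5.52 × 0.2655 = 1.466 V.
(Unloaded: V_out = x·V_DC = 1.71 V.)

V_out ≈ 1.47 V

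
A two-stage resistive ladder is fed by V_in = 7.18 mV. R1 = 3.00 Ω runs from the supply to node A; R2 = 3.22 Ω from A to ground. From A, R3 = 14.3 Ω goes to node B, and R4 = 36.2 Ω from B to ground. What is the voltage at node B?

V_B ≈ 2.58 mV

Looking into the second stage from A: R3 + R4 = 50.50 Ω appears in parallel with R2.
Effective lower resistance at A: R2 ‖ 50.50 = 3.027 Ω.
First divider: V_A = V_in · 3.027/(3.00 + 3.027) = 3.606 mV.
V_B = V_A × 0.7168 = 2.585 mV.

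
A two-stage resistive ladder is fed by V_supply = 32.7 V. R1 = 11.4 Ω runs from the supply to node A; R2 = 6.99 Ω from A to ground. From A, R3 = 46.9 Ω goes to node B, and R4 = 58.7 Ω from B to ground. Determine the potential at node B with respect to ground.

Looking into the second stage from A: R3 + R4 = 105.6 Ω appears in parallel with R2.
R2 ‖ (R3+R4) = 6.556 Ω.
First divider: V_A = V_supply · 6.556/(11.4 + 6.556) = 11.94 V.
Stage 2 is unloaded, so V_B = V_A · R4/(R3+R4) = 11.94 × 58.7/105.6 = 6.637 V.

V_B ≈ 6.64 V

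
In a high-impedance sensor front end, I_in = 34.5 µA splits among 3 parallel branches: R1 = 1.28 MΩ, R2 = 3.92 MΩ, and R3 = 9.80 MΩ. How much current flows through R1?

I ≈ 23.7 µA

ΣG = 1/1.28 + 1/3.92 + 1/9.80 = 1.138.
By the current-divider rule, I = I_in · G_k/ΣG = 34.5 × 0.6863 = 23.68 µA.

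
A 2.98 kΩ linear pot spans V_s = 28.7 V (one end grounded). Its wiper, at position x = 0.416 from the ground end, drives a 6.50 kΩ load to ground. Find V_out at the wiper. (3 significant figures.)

Lower segment x·R_p = 1.240 kΩ; upper segment (1−x)·R_p = 1.740 kΩ.
R_L loads the lower segment: effective lower R = 1.041 kΩ.
Loaded-divider output: V_out = 28.7 × 0.3743 = 10.74 V.

V_out ≈ 10.7 V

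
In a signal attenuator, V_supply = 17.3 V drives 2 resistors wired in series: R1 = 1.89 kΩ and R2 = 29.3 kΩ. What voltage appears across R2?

Series total: ΣR = 1.89 + 29.3 = 31.19 kΩ.
Voltage divider: V = V_supply · (29.30 / 31.19) = 17.3 × 0.9394 = 16.25 V.

V ≈ 16.3 V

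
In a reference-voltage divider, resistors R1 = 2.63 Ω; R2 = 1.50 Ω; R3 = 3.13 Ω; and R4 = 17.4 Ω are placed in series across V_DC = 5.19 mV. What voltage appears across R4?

Total series resistance ΣR = 2.63 + 1.50 + 3.13 + 17.4 = 24.66 Ω.
By the voltage-divider rule, V = 5.19 × 17.40/24.66 = 3.662 mV.

V ≈ 3.66 mV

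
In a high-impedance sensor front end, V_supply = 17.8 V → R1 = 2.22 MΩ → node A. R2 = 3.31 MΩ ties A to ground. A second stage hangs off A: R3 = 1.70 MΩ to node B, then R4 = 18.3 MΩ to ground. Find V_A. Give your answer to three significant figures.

Node A sees R2 in parallel with the series input of stage 2, R3 + R4 = 20.00 MΩ.
R2 ‖ (R3+R4) = 2.840 MΩ.
First divider: V_A = V_supply · 2.840/(2.22 + 2.840) = 9.990 V.

V_A ≈ 9.99 V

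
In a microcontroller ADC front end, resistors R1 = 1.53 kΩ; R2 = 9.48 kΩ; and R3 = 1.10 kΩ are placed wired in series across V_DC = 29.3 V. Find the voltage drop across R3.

Series total: ΣR = 1.53 + 9.48 + 1.10 = 12.11 kΩ.
By the voltage-divider rule, V = 29.3 × 1.100/12.11 = 2.661 V.

V ≈ 2.66 V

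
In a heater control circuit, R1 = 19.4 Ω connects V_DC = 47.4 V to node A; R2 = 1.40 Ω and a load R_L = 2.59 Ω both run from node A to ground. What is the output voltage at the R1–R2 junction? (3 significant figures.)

V_out ≈ 2.12 V

The load sits in parallel with R2, giving an effective lower resistance R2' = R2·R_L/(R2+R_L) = 0.9088 Ω.
Then V_out = V_DC · R2'/(R1 + R2') = 47.4 × 0.9088/20.31 = 2.121 V.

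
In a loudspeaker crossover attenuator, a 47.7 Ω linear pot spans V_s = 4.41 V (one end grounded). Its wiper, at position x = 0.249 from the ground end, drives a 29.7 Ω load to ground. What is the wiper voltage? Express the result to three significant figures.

V_out ≈ 0.844 V

The pot divides into 35.82 Ω above the wiper and 11.88 Ω below.
(x·R_p) ‖ R_L = 8.484 Ω.
Then V_out = V_s · 8.484/(35.82 + 8.484) = 0.8445 V.
(Unloaded: V_out = x·V_s = 1.10 V.)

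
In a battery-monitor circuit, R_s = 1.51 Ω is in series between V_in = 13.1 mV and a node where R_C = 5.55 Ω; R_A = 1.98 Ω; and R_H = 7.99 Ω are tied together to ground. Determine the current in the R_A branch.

Parallel bank: R_p = 1/(1/5.55 + 1/1.98 + 1/7.99) = 1.234 Ω.
V_A = 13.1 × 1.234/2.744 = 5.891 mV.
Branch current I = V_A/R_A = 5.891/1.98 = 2.975 mA.

I ≈ 2.98 mA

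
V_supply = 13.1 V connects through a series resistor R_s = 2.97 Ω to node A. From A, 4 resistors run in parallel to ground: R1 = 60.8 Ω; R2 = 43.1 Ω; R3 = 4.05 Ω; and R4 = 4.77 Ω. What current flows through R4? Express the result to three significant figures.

Equivalent of the parallel group: R_p = 2.015 Ω.
V_A by voltage divider: V_A = 13.1 × 2.015/(2.97 + 2.015) = 5.296 V.
I(R4) = V_A / R4 = 5.296/4.77 = 1.110 A.

I ≈ 1.11 A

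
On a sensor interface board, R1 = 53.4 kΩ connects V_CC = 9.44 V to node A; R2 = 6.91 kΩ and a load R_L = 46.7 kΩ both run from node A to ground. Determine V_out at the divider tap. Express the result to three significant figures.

The load sits in parallel with R2, giving an effective lower resistance R2' = R2·R_L/(R2+R_L) = 6.019 kΩ.
Then V_out = V_CC · R2'/(R1 + R2') = 9.44 × 6.019/59.42 = 0.9563 V.

V_out ≈ 0.956 V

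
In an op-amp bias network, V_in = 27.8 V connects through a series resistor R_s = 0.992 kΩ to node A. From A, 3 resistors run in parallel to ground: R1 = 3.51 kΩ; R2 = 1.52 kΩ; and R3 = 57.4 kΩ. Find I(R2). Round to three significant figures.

Combine the parallel branches: R_p = (1/3.51 + 1/1.52 + 1/57.4)⁻¹ = 1.041 kΩ.
V_A = 27.8 × 1.041/2.033 = 14.24 V.
Branch current I = V_A/R2 = 14.24/1.52 = 9.367 mA.
(Check via current divider: I_total = 13.67 mA; share G_k/ΣG = 0.6852 → same result.)

I ≈ 9.37 mA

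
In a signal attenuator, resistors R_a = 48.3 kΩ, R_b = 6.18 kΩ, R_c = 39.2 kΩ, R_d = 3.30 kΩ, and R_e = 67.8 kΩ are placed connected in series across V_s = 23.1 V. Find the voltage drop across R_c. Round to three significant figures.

V ≈ 5.50 V

Series total: ΣR = 48.3 + 6.18 + 39.2 + 3.30 + 67.8 = 164.8 kΩ.
Voltage divider: V = V_s · (39.20 / 164.8) = 23.1 × 0.2379 = 5.495 V.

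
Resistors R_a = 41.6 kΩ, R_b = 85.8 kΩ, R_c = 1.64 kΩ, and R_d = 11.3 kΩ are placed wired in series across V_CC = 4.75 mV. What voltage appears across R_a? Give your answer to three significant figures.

ΣR = 41.6 + 85.8 + 1.64 + 11.3 = 140.3 kΩ.
Voltage divider: V = V_CC · (41.60 / 140.3) = 4.75 × 0.2964 = 1.408 mV.

V ≈ 1.41 mV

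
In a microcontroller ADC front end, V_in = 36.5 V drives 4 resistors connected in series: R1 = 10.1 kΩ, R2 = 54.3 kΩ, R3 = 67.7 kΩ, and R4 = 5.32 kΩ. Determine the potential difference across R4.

V ≈ 1.41 V

Series total: ΣR = 10.1 + 54.3 + 67.7 + 5.32 = 137.4 kΩ.
V = V_in · R/ΣR = 36.5 × 0.03871 = 1.413 V.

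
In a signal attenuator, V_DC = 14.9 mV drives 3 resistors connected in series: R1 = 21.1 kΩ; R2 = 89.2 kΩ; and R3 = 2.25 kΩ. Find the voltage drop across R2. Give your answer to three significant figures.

Total series resistance ΣR = 21.1 + 89.2 + 2.25 = 112.6 kΩ.
V = V_DC · R/ΣR = 14.9 × 0.7925 = 11.81 mV.

V ≈ 11.8 mV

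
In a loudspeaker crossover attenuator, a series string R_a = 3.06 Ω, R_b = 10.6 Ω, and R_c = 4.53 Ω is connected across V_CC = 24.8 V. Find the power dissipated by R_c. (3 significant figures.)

ΣR = 18.19 Ω → I = 24.8/18.19 = 1.363 A.
P(R_c) = I²·R_c = (1.363)² × 4.53 = 8.420 W.

P ≈ 8.42 W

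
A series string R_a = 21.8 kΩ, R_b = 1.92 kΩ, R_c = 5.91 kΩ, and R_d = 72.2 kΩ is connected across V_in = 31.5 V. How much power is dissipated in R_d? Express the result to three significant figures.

P ≈ 6.91 mW

The common current is I = 31.5/101.8 = 0.3093 mA.
V(R_d) = I·R = 22.33 V; P = V·I = 22.33 × 0.3093 = 6.909 mW.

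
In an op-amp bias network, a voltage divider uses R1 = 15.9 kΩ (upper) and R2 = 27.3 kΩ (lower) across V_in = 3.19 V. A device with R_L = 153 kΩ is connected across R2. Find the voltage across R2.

V_out ≈ 1.89 V

The load sits in parallel with R2, giving an effective lower resistance R2' = R2·R_L/(R2+R_L) = 23.17 kΩ.
Now apply the divider: V_out = 3.19 × 0.5930 = 1.892 V.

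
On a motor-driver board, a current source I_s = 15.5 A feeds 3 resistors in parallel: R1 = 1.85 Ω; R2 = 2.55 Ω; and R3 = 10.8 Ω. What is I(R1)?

Total conductance ΣG = 1/1.85 + 1/2.55 + 1/10.8 = 1.025 (units of 1/Ω).
By the current-divider rule, I = I_s · G_k/ΣG = 15.5 × 0.5272 = 8.172 A.

I ≈ 8.17 A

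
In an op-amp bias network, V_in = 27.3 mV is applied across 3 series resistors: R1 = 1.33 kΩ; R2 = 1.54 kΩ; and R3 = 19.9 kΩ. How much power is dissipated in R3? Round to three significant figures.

ΣR = 22.77 kΩ → I = 27.3/22.77 = 1.199 µA.
P = I²R = 1.437 × 19.9 = 28.61 nW.

P ≈ 28.6 nW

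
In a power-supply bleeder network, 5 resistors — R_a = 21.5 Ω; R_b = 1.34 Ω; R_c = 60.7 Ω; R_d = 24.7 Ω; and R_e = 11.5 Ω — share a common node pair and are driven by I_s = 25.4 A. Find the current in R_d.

Conductances: ΣG = 1/21.5 + 1/1.34 + 1/60.7 + 1/24.7 + 1/11.5 = 0.9367 (1/Ω).
Current divider: I(R_d) = I_s · G_k/ΣG = 25.4 × (0.04049/0.9367) = 25.4 × 0.04322 = 1.098 A.

I ≈ 1.10 A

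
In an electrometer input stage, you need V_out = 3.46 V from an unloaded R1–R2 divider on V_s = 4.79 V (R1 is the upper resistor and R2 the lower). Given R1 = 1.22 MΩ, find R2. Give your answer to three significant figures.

R2 ≈ 3.17 MΩ

The divider ratio is R2/(R1+R2) = 3.46/4.79 = 0.7223.
So R2 = R1 · V_out/(V_s − V_out) = 1.22 × 3.46/(4.79 − 3.46) = 1.22 × 2.602 = 3.174 MΩ.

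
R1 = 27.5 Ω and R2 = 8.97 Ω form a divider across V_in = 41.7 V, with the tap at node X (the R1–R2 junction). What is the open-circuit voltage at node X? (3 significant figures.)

V_th is the unloaded tap voltage: V_in · R2/(R1+R2) = 41.7 × 0.2460 = 10.26 V.

V_th ≈ 10.3 V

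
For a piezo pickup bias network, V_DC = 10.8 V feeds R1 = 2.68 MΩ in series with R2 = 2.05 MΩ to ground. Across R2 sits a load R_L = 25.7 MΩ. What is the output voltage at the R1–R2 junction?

V_out ≈ 4.48 V

First combine the lower leg with the load: R2 ‖ R_L = 1.899 MΩ.
Now apply the divider: V_out = 10.8 × 0.4147 = 4.478 V.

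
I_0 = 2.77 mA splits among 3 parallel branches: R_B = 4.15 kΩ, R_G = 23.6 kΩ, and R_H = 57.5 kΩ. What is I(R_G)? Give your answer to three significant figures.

Total conductance ΣG = 1/4.15 + 1/23.6 + 1/57.5 = 0.3007 (units of 1/kΩ).
Current divider: I(R_G) = I_0 · G_k/ΣG = 2.77 × (0.04237/0.3007) = 2.77 × 0.1409 = 0.3903 mA.

I ≈ 0.390 mA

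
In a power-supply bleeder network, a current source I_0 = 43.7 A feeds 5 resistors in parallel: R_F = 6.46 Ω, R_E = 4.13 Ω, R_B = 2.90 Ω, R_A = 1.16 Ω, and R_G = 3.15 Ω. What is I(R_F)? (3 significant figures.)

Total conductance ΣG = 1/6.46 + 1/4.13 + 1/2.90 + 1/1.16 + 1/3.15 = 1.921 (units of 1/Ω).
R_F takes the fraction G_k/ΣG = 0.1548/1.921 = 0.08057, so I = 43.7 × 0.08057 = 3.521 A.

I ≈ 3.52 A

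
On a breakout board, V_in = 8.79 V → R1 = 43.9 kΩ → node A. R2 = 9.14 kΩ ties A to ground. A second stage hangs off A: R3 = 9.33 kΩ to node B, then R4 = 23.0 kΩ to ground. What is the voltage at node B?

Node A sees R2 in parallel with the series input of stage 2, R3 + R4 = 32.33 kΩ.
Effective lower resistance at A: R2 ‖ 32.33 = 7.126 kΩ.
V_A = 8.79 × 7.126/(43.9 + 7.126) = 1.227 V.
Stage 2 is unloaded, so V_B = V_A · R4/(R3+R4) = 1.227 × 23.0/32.33 = 0.8733 V.

V_B ≈ 0.873 V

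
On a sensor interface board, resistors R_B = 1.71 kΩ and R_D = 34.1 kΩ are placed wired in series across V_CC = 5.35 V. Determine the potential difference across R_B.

ΣR = 1.71 + 34.1 = 35.81 kΩ.
Voltage divider: V = V_CC · (1.710 / 35.81) = 5.35 × 0.04775 = 0.2555 V.

V ≈ 0.255 V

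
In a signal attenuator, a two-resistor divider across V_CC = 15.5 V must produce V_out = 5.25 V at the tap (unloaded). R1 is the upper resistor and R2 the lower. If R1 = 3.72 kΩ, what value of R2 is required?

V_out/V_CC = R2/(R1+R2) = 0.3387.
Rearranging, R2 = R1·k/(1−k) = 3.72 × 0.5122 = 1.905 kΩ.

R2 ≈ 1.91 kΩ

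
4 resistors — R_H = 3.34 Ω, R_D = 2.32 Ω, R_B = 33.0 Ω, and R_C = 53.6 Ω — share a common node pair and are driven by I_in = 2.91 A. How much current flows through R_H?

I ≈ 1.12 A

Total conductance ΣG = 1/3.34 + 1/2.32 + 1/33.0 + 1/53.6 = 0.7794 (units of 1/Ω).
Current divider: I(R_H) = I_in · G_k/ΣG = 2.91 × (0.2994/0.7794) = 2.91 × 0.3841 = 1.118 A.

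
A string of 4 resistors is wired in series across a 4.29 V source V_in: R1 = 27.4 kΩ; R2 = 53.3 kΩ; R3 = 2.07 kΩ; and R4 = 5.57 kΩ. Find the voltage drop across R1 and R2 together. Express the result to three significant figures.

V ≈ 3.92 V

Series total: ΣR = 27.4 + 53.3 + 2.07 + 5.57 = 88.34 kΩ.
R_{R1..R2} = 27.4 + 53.3 = 80.70 kΩ.
By the voltage-divider rule, V = 4.29 × 80.70/88.34 = 3.919 V.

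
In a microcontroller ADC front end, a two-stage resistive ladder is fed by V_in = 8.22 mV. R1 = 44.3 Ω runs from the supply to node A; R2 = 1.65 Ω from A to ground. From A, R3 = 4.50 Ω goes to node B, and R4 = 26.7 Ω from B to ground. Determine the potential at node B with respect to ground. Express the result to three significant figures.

The second stage (R3 + R4 = 31.20 Ω) loads node A in parallel with R2.
R2 ‖ (R3+R4) = 1.567 Ω.
So V_A = 8.22 × 0.03417 = 0.2808 mV.
Then the unloaded second divider: V_B = V_A × R4/(R3+R4) = 0.2808 × 0.8558 = 0.2403 mV.

V_B ≈ 0.240 mV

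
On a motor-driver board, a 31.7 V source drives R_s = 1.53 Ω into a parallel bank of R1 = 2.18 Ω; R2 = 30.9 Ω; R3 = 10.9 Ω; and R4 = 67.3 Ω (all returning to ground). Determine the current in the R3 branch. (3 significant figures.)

Parallel bank: R_p = 1/(1/2.18 + 1/30.9 + 1/10.9 + 1/67.3) = 1.673 Ω.
V_A = 31.7 × 1.673/3.203 = 16.56 V.
Branch current I = V_A/R3 = 16.56/10.9 = 1.519 A.

I ≈ 1.52 A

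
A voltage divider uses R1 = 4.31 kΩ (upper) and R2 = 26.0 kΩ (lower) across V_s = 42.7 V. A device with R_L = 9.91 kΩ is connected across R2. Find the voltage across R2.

First combine the lower leg with the load: R2 ‖ R_L = 7.175 kΩ.
Then V_out = V_s · R2'/(R1 + R2') = 42.7 × 7.175/11.49 = 26.68 V.
(Unloaded it would be 36.6 V; the load pulls it down.)

V_out ≈ 26.7 V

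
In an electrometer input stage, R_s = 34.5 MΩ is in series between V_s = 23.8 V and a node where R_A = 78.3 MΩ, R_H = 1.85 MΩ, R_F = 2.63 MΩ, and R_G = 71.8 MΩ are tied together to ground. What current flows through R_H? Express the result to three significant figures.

Equivalent of the parallel group: R_p = 1.055 MΩ.
V_A by voltage divider: V_A = 23.8 × 1.055/(34.5 + 1.055) = 0.7065 V.
Branch current I = V_A/R_H = 0.7065/1.85 = 0.3819 µA.
(Equivalently: I_total = 0.6694 µA, then current-divider fraction G_k/ΣG = 0.5705.)

I ≈ 0.382 µA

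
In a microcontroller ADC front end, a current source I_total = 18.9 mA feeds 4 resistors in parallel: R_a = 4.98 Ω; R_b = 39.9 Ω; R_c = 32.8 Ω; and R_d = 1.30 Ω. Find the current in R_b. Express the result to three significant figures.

I ≈ 0.462 mA

Conductances: ΣG = 1/4.98 + 1/39.9 + 1/32.8 + 1/1.30 = 1.026 (1/Ω).
R_b takes the fraction G_k/ΣG = 0.02506/1.026 = 0.02444, so I = 18.9 × 0.02444 = 0.4619 mA.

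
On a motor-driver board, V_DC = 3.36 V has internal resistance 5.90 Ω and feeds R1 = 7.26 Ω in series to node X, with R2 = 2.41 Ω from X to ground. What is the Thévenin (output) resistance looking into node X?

R_th ≈ 2.04 Ω

R1' = 5.90 + 7.26 = 13.16 Ω (source resistance + R1).
Zeroing V_DC shorts the top of R1' to ground, so R_th = R1' ‖ R2 = 2.037 Ω.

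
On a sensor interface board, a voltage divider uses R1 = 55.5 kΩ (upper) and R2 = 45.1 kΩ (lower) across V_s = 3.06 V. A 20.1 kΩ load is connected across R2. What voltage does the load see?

First combine the lower leg with the load: R2 ‖ R_L = 13.90 kΩ.
Voltage divider with the loaded lower leg: V_out = 3.06 × 13.90/(55.5 + 13.90) = 3.06 × 0.2003 = 0.6130 V.

V_out ≈ 0.613 V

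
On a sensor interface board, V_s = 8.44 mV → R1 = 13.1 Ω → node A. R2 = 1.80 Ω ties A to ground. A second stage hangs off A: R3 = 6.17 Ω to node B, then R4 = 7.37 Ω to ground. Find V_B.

V_B ≈ 0.497 mV

The second stage (R3 + R4 = 13.54 Ω) loads node A in parallel with R2.
R2 ‖ (R3+R4) = 1.589 Ω.
V_A = 8.44 × 1.589/(13.1 + 1.589) = 0.9129 mV.
Then the unloaded second divider: V_B = V_A × R4/(R3+R4) = 0.9129 × 0.5443 = 0.4969 mV.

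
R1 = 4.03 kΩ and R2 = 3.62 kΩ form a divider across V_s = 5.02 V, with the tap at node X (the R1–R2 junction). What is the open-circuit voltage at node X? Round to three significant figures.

V_th is the unloaded tap voltage: V_s · R2/(R1+R2) = 5.02 × 0.4732 = 2.375 V.

V_th ≈ 2.38 V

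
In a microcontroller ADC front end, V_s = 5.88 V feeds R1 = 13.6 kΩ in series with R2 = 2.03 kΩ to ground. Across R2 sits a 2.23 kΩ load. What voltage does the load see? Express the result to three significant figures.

R2 ‖ R_L = (2.03 × 2.23)/(2.03 + 2.23) = 1.063 kΩ.
Now apply the divider: V_out = 5.88 × 0.07247 = 0.4261 V.

V_out ≈ 0.426 V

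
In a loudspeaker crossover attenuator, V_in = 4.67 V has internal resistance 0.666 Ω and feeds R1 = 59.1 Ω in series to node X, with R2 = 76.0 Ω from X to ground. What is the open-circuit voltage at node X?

R1' = 0.666 + 59.1 = 59.77 Ω (source resistance + R1).
V_th is the unloaded tap voltage: V_in · R2/(R1'+R2) = 4.67 × 0.5598 = 2.614 V.

V_th ≈ 2.61 V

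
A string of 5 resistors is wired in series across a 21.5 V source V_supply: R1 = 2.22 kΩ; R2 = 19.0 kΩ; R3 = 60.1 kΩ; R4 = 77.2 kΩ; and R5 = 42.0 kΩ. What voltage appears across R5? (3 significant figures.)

Series total: ΣR = 2.22 + 19.0 + 60.1 + 77.2 + 42.0 = 200.5 kΩ.
By the voltage-divider rule, V = 21.5 × 42.00/200.5 = 4.503 V.

V ≈ 4.50 V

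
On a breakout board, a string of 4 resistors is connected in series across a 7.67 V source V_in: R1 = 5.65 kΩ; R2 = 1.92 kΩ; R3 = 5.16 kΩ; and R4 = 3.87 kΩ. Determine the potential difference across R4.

V ≈ 1.79 V

Total series resistance ΣR = 5.65 + 1.92 + 5.16 + 3.87 = 16.60 kΩ.
By the voltage-divider rule, V = 7.67 × 3.870/16.60 = 1.788 V.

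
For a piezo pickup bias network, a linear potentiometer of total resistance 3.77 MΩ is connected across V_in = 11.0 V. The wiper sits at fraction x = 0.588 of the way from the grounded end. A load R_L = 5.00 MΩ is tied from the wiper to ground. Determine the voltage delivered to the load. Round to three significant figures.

The pot divides into 1.553 MΩ above the wiper and 2.217 MΩ below.
(x·R_p) ‖ R_L = 1.536 MΩ.
Loaded-divider output: V_out = 11.0 × 0.4972 = 5.469 V.

V_out ≈ 5.47 V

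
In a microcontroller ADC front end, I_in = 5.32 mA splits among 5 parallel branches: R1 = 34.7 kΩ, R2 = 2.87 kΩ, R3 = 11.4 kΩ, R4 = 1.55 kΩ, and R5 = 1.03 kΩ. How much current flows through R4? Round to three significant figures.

ΣG = 1/34.7 + 1/2.87 + 1/11.4 + 1/1.55 + 1/1.03 = 2.081.
By the current-divider rule, I = I_in · G_k/ΣG = 5.32 × 0.3100 = 1.649 mA.

I ≈ 1.65 mA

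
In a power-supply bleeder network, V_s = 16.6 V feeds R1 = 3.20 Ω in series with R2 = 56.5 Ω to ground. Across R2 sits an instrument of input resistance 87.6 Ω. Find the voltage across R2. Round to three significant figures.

The load sits in parallel with R2, giving an effective lower resistance R2' = R2·R_L/(R2+R_L) = 34.35 Ω.
Voltage divider with the loaded lower leg: V_out = 16.6 × 34.35/(3.20 + 34.35) = 16.6 × 0.9148 = 15.19 V.

V_out ≈ 15.2 V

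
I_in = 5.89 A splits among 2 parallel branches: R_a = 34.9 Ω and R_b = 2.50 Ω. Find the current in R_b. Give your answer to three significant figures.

I ≈ 5.50 A

With just two branches, the current splits inversely with resistance.
I(R_b) = 5.89 × 34.9/(34.9 + 2.50) = 5.89 × 0.9332 = 5.496 A.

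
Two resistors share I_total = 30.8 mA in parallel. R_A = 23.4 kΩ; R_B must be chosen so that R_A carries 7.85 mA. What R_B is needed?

R_B ≈ 8.00 kΩ

In a two-way split, I_A/I_total = R_B/(R_A + R_B).
With f = 0.2549, R_B = R_A · f/(1−f) = 23.4 × 0.3420 = 8.004 kΩ.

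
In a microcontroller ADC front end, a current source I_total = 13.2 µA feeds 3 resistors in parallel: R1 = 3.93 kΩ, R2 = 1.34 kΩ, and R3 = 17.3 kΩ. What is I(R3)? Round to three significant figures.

I ≈ 0.721 µA

Total conductance ΣG = 1/3.93 + 1/1.34 + 1/17.3 = 1.059 (units of 1/kΩ).
Current divider: I(R3) = I_total · G_k/ΣG = 13.2 × (0.05780/1.059) = 13.2 × 0.05461 = 0.7208 µA.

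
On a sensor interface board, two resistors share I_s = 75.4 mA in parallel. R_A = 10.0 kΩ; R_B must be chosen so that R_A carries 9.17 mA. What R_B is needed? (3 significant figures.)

R_B ≈ 1.38 kΩ

In a two-way split, I_A/I_s = R_B/(R_A + R_B).
With f = 0.1216, R_B = R_A · f/(1−f) = 10.0 × 0.1385 = 1.385 kΩ.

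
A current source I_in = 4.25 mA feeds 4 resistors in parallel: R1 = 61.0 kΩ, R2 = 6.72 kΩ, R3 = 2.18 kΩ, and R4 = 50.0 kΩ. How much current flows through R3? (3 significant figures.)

I ≈ 3.03 mA

Total conductance ΣG = 1/61.0 + 1/6.72 + 1/2.18 + 1/50.0 = 0.6439 (units of 1/kΩ).
By the current-divider rule, I = I_in · G_k/ΣG = 4.25 × 0.7124 = 3.028 mA.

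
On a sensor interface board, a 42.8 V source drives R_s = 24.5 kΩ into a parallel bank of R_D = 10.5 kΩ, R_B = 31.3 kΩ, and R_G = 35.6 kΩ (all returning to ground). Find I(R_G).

Equivalent of the parallel group: R_p = 6.440 kΩ.
Node voltage V_A = V_supply · R_p/(R_s + R_p) = 42.8 × 0.2081 = 8.909 V.
Branch current I = V_A/R_G = 8.909/35.6 = 0.2502 mA.

I ≈ 0.250 mA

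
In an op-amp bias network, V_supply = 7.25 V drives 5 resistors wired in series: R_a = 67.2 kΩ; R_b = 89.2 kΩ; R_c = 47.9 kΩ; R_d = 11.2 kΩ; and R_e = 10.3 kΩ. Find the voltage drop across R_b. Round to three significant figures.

V ≈ 2.86 V

Total series resistance ΣR = 67.2 + 89.2 + 47.9 + 11.2 + 10.3 = 225.8 kΩ.
V = V_supply · R/ΣR = 7.25 × 0.3950 = 2.864 V.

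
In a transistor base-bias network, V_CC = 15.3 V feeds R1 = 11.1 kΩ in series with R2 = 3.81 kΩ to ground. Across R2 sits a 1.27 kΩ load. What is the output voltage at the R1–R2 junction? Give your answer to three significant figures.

The load sits in parallel with R2, giving an effective lower resistance R2' = R2·R_L/(R2+R_L) = 0.9525 kΩ.
Voltage divider with the loaded lower leg: V_out = 15.3 × 0.9525/(11.1 + 0.9525) = 15.3 × 0.07903 = 1.209 V.
(Unloaded it would be 3.91 V; the load pulls it down.)

V_out ≈ 1.21 V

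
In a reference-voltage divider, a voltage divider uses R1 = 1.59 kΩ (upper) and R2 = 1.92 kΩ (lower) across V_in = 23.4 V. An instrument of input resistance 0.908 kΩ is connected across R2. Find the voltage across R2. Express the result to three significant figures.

R2 ‖ R_L = (1.92 × 0.908)/(1.92 + 0.908) = 0.6165 kΩ.
Now apply the divider: V_out = 23.4 × 0.2794 = 6.538 V.
(Unloaded it would be 12.8 V; the load pulls it down.)

V_out ≈ 6.54 V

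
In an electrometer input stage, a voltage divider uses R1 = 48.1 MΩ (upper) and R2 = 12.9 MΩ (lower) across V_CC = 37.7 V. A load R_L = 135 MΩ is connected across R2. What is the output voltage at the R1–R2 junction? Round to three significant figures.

V_out ≈ 7.41 V

First combine the lower leg with the load: R2 ‖ R_L = 11.77 MΩ.
Then V_out = V_CC · R2'/(R1 + R2') = 37.7 × 11.77/59.87 = 7.414 V.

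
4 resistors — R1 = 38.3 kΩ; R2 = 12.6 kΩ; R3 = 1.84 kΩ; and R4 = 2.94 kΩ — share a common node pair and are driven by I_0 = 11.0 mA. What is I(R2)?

I ≈ 0.883 mA

Total conductance ΣG = 1/38.3 + 1/12.6 + 1/1.84 + 1/2.94 = 0.9891 (units of 1/kΩ).
By the current-divider rule, I = I_0 · G_k/ΣG = 11.0 × 0.08024 = 0.8826 mA.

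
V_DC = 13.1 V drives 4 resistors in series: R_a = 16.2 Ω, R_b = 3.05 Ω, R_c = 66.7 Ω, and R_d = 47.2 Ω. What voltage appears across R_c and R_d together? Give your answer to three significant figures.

Total series resistance ΣR = 16.2 + 3.05 + 66.7 + 47.2 = 133.2 Ω.
R_{R_c..R_d} = 66.7 + 47.2 = 113.9 Ω.
V = V_DC · R/ΣR = 13.1 × 0.8554 = 11.21 V.

V ≈ 11.2 V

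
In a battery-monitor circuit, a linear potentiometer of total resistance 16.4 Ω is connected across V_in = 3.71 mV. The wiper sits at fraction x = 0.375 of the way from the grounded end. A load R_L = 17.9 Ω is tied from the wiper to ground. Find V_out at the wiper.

V_out ≈ 1.15 mV

Split the track: R_lower = x·R_p = 6.150 Ω, R_upper = (1−x)·R_p = 10.25 Ω.
R_L loads the lower segment: effective lower R = 4.577 Ω.
Then V_out = V_in · 4.577/(10.25 + 4.577) = 1.145 mV.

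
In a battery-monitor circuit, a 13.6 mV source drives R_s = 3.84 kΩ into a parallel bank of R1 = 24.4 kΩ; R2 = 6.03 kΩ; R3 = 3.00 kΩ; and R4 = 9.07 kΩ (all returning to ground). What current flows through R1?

Equivalent of the parallel group: R_p = 1.537 kΩ.
V_A by voltage divider: V_A = 13.6 × 1.537/(3.84 + 1.537) = 3.888 mV.
Branch current I = V_A/R1 = 3.888/24.4 = 0.1594 µA.

I ≈ 0.159 µA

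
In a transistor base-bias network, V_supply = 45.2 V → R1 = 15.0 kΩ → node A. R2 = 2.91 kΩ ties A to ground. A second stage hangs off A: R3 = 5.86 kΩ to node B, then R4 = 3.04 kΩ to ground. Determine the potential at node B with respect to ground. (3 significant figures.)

Node A sees R2 in parallel with the series input of stage 2, R3 + R4 = 8.900 kΩ.
R2 ‖ (R3+R4) = 2.193 kΩ.
V_A = 45.2 × 2.193/(15.0 + 2.193) = 5.765 V.
Then the unloaded second divider: V_B = V_A × R4/(R3+R4) = 5.765 × 0.3416 = 1.969 V.

V_B ≈ 1.97 V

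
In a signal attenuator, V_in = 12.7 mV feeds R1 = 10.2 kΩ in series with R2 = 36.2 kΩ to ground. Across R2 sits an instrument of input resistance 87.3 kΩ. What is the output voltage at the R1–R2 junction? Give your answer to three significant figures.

The load sits in parallel with R2, giving an effective lower resistance R2' = R2·R_L/(R2+R_L) = 25.59 kΩ.
Then V_out = V_in · R2'/(R1 + R2') = 12.7 × 25.59/35.79 = 9.080 mV.
(Unloaded it would be 9.91 mV; the load pulls it down.)

V_out ≈ 9.08 mV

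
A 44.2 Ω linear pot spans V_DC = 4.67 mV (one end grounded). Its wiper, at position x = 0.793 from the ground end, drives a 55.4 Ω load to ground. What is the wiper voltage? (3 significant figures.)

V_out ≈ 3.27 mV

Split the track: R_lower = x·R_p = 35.05 Ω, R_upper = (1−x)·R_p = 9.149 Ω.
(x·R_p) ‖ R_L = 21.47 Ω.
Loaded-divider output: V_out = 4.67 × 0.7012 = 3.274 mV.
(Unloaded: V_out = x·V_DC = 3.70 mV.)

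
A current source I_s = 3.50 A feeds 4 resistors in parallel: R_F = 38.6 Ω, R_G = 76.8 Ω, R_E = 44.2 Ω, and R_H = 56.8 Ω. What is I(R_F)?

Total conductance ΣG = 1/38.6 + 1/76.8 + 1/44.2 + 1/56.8 = 0.07916 (units of 1/Ω).
By the current-divider rule, I = I_s · G_k/ΣG = 3.50 × 0.3273 = 1.145 A.

I ≈ 1.15 A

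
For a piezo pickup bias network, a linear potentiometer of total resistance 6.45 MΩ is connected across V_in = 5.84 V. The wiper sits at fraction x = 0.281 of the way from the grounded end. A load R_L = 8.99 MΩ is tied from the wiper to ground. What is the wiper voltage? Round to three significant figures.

V_out ≈ 1.43 V

Lower segment x·R_p = 1.812 MΩ; upper segment (1−x)·R_p = 4.638 MΩ.
R_L loads the lower segment: effective lower R = 1.508 MΩ.
Then V_out = V_in · 1.508/(4.638 + 1.508) = 1.433 V.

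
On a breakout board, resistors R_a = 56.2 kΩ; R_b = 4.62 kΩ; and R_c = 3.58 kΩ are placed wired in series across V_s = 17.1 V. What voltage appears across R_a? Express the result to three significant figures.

V ≈ 14.9 V

ΣR = 56.2 + 4.62 + 3.58 = 64.40 kΩ.
Voltage divider: V = V_s · (56.20 / 64.40) = 17.1 × 0.8727 = 14.92 V.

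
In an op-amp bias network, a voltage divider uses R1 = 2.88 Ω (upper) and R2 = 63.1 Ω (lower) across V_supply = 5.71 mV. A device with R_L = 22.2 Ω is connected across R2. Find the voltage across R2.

V_out ≈ 4.86 mV

R2 ‖ R_L = (63.1 × 22.2)/(63.1 + 22.2) = 16.42 Ω.
Now apply the divider: V_out = 5.71 × 0.8508 = 4.858 mV.
(Unloaded it would be 5.46 mV; the load pulls it down.)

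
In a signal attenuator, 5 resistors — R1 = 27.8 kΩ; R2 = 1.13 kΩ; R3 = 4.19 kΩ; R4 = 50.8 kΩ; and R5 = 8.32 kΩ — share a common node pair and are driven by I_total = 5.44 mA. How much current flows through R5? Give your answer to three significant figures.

Conductances: ΣG = 1/27.8 + 1/1.13 + 1/4.19 + 1/50.8 + 1/8.32 = 1.299 (1/kΩ).
By the current-divider rule, I = I_total · G_k/ΣG = 5.44 × 0.09249 = 0.5032 mA.

I ≈ 0.503 mA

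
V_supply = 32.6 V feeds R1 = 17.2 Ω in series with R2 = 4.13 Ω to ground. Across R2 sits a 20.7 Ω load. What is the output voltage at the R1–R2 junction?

V_out ≈ 5.44 V

First combine the lower leg with the load: R2 ‖ R_L = 3.443 Ω.
Voltage divider with the loaded lower leg: V_out = 32.6 × 3.443/(17.2 + 3.443) = 32.6 × 0.1668 = 5.437 V.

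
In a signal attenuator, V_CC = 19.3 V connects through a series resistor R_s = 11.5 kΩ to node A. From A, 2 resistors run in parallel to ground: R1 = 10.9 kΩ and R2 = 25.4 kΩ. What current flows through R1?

I ≈ 0.706 mA

Combine the parallel branches: R_p = (1/10.9 + 1/25.4)⁻¹ = 7.627 kΩ.
Node voltage V_A = V_CC · R_p/(R_s + R_p) = 19.3 × 0.3988 = 7.696 V.
I(R1) = V_A / R1 = 7.696/10.9 = 0.7061 mA.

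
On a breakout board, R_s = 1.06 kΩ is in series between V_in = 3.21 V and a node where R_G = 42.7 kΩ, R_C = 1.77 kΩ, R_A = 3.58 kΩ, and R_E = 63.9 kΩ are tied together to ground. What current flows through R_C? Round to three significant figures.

I ≈ 0.937 mA

Combine the parallel branches: R_p = (1/42.7 + 1/1.77 + 1/3.58 + 1/63.9)⁻¹ = 1.132 kΩ.
V_A by voltage divider: V_A = 3.21 × 1.132/(1.06 + 1.132) = 1.658 V.
I(R_C) = V_A / R_C = 1.658/1.77 = 0.9366 mA.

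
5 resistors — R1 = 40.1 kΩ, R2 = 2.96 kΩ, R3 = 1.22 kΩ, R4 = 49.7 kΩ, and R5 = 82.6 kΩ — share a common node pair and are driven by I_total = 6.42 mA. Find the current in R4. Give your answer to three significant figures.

I ≈ 0.106 mA

ΣG = 1/40.1 + 1/2.96 + 1/1.22 + 1/49.7 + 1/82.6 = 1.215.
R4 takes the fraction G_k/ΣG = 0.02012/1.215 = 0.01656, so I = 6.42 × 0.01656 = 0.1063 mA.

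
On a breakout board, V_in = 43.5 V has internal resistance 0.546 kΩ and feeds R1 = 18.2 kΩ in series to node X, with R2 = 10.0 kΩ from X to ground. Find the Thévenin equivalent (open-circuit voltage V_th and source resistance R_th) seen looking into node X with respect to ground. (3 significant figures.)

V_th ≈ 15.1 V, R_th ≈ 6.52 kΩ

R1' = 0.546 + 18.2 = 18.75 kΩ (source resistance + R1).
V_th is the unloaded tap voltage: V_in · R2/(R1'+R2) = 43.5 × 0.3479 = 15.13 V.
Zeroing V_in shorts the top of R1' to ground, so R_th = R1' ‖ R2 = 6.521 kΩ.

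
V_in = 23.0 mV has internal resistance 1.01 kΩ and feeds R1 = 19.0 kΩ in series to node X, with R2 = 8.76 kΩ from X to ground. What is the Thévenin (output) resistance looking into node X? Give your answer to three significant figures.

R1' = 1.01 + 19.0 = 20.01 kΩ (source resistance + R1).
With V_in suppressed (replaced by a short), R_th = R1' ‖ R2 = (20.01 × 8.76)/(20.01 + 8.76) = 6.093 kΩ.

R_th ≈ 6.09 kΩ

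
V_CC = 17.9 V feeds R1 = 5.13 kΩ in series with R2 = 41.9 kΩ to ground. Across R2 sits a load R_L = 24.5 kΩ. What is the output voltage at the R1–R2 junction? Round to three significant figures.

The load sits in parallel with R2, giving an effective lower resistance R2' = R2·R_L/(R2+R_L) = 15.46 kΩ.
Then V_out = V_CC · R2'/(R1 + R2') = 17.9 × 15.46/20.59 = 13.44 V.

V_out ≈ 13.4 V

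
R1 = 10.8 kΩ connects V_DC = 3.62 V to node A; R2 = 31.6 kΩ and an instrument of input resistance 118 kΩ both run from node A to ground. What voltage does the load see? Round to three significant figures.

V_out ≈ 2.53 V

R2 ‖ R_L = (31.6 × 118)/(31.6 + 118) = 24.93 kΩ.
Voltage divider with the loaded lower leg: V_out = 3.62 × 24.93/(10.8 + 24.93) = 3.62 × 0.6977 = 2.526 V.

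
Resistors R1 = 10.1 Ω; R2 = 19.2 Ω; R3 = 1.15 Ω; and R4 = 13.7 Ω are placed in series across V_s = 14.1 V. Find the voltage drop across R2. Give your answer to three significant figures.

Series total: ΣR = 10.1 + 19.2 + 1.15 + 13.7 = 44.15 Ω.
By the voltage-divider rule, V = 14.1 × 19.20/44.15 = 6.132 V.

V ≈ 6.13 V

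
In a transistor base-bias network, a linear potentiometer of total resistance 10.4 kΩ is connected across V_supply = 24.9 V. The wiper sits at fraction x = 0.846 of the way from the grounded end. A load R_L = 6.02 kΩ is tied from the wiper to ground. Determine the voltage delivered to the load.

Split the track: R_lower = x·R_p = 8.798 kΩ, R_upper = (1−x)·R_p = 1.602 kΩ.
R_L loads the lower segment: effective lower R = 3.574 kΩ.
V_out = 24.9 × 3.574/(1.602 + 3.574) = 17.20 V.
(Unloaded: V_out = x·V_supply = 21.1 V.)

V_out ≈ 17.2 V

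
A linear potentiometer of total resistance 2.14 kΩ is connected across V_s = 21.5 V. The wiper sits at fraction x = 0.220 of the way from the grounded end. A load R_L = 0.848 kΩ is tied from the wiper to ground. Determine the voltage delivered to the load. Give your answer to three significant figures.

Split the track: R_lower = x·R_p = 0.4708 kΩ, R_upper = (1−x)·R_p = 1.669 kΩ.
R_L loads the lower segment: effective lower R = 0.3027 kΩ.
Loaded-divider output: V_out = 21.5 × 0.1535 = 3.301 V.

V_out ≈ 3.30 V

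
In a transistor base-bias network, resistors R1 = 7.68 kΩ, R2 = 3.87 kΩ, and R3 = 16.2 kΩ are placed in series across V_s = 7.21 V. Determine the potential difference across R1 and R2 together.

Series total: ΣR = 7.68 + 3.87 + 16.2 = 27.75 kΩ.
R_{R1..R2} = 7.68 + 3.87 = 11.55 kΩ.
Voltage divider: V = V_s · (11.55 / 27.75) = 7.21 × 0.4162 = 3.001 V.

V ≈ 3.00 V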